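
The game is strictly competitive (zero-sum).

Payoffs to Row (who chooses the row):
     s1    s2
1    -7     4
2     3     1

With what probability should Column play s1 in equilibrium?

3/13

Row minima are -7 and 1, so Row's maximin is 1; column maxima are 3 and 4, so Column's minimax is 3. These differ, so the equilibrium is in mixed strategies.
Let Column play s1 with probability q. Row is indifferent when −7q + 4(1−q) = 3q + (1−q), giving q = 3/13.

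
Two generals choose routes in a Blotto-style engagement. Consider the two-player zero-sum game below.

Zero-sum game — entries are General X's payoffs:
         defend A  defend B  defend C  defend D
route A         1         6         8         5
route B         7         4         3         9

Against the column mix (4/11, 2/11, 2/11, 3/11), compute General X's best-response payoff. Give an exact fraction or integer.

69/11

route A: (1)·(4/11) + (6)·(2/11) + (8)·(2/11) + (5)·(3/11) = 47/11.
route B: (7)·(4/11) + (4)·(2/11) + (3)·(2/11) + (9)·(3/11) = 69/11.
The best pure response is route B with expected payoff 69/11.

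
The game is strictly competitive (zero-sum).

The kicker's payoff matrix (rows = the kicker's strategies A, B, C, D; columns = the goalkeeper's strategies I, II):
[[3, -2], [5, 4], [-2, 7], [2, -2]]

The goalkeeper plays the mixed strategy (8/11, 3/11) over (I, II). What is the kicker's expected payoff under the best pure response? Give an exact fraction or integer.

A: (3)·(8/11) + (-2)·(3/11) = 18/11.
B: (5)·(8/11) + (4)·(3/11) = 52/11.
C: (-2)·(8/11) + (7)·(3/11) = 5/11.
D: (2)·(8/11) + (-2)·(3/11) = 10/11.
The best pure response is B with expected payoff 52/11.

52/11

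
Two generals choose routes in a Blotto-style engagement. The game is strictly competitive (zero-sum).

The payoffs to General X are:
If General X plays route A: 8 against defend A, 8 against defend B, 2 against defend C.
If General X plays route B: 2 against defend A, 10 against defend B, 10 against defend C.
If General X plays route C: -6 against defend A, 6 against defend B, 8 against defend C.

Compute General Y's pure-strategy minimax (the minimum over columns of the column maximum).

The worst case (largest entry) in each column is defend A: 8, defend B: 10, defend C: 10.
The best (smallest) of these is 8.

8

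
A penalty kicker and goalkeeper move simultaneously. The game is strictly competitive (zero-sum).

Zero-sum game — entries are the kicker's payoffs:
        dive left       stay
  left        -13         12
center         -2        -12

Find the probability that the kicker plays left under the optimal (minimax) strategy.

Row minima are -13 and -12, so the kicker's maximin is -12; column maxima are -2 and 12, so the goalkeeper's minimax is -2. These differ, so the equilibrium is in mixed strategies.
Let the kicker play left with probability p. The goalkeeper is indifferent when −13p − 2(1−p) = 12p − 12(1−p), giving p = 2/7.

2/7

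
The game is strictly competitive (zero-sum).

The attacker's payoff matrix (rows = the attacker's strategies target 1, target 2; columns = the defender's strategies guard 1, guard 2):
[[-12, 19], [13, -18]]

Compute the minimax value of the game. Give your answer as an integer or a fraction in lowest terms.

1/2

Row minima are -12 and -18, so the attacker's maximin is -12; column maxima are 13 and 19, so the defender's minimax is 13. These differ, so the equilibrium is in mixed strategies.
Let the attacker play target 1 with probability p. The defender is indifferent when −12p + 13(1−p) = 19p − 18(1−p), giving p = 1/2.
Let the defender play guard 1 with probability q. The attacker is indifferent when −12q + 19(1−q) = 13q − 18(1−q), giving q = 37/62.
The value is -12·(37/62) + (19)·(25/62) = 1/2.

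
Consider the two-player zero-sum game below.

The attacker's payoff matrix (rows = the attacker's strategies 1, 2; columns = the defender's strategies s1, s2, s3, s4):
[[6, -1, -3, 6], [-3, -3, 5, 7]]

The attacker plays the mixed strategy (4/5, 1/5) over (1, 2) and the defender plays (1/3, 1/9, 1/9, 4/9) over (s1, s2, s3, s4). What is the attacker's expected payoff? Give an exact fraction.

Against (1/3, 1/9, 1/9, 4/9), each row's expected payoff is 1: 38/9; 2: 7/3.
Taking the (4/5, 1/5)-weighted average: (4/5)·(38/9) + (1/5)·(7/3) = 173/45.

173/45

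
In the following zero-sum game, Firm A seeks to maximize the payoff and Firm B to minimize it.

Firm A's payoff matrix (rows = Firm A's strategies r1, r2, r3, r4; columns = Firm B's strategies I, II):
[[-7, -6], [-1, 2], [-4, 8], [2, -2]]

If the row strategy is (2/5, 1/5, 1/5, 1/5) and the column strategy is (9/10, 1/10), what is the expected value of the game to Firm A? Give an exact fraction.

-157/50

Against (9/10, 1/10), each row's expected payoff is r1: -69/10; r2: -7/10; r3: -14/5; r4: 8/5.
Taking the (2/5, 1/5, 1/5, 1/5)-weighted average: (2/5)·(-69/10) + (1/5)·(-7/10) + (1/5)·(-14/5) + (1/5)·(8/5) = -157/50.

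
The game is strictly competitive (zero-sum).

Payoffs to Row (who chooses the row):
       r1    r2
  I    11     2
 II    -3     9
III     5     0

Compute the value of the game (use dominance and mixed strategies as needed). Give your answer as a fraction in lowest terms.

Row III is strictly dominated by row I, so Row never plays it.
The remaining 2×2 game on (I, II) × (r1, r2) has no saddle point. Let Row play I with probability p; indifference gives 11p − 3(1−p) = 2p + 9(1−p), so p = 4/7.
Similarly Column's optimal q on r1 is 1/3, and the value is 11·(1/3) + (2)·(2/3) = 5.

5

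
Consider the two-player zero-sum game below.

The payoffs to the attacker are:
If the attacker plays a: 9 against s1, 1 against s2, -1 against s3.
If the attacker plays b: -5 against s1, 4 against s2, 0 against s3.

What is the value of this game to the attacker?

-1/3

Column s2 is strictly dominated by s3 for the defender (it gives the attacker more in every row).
The remaining 2×2 game on (a, b) × (s1, s3) has no saddle point. Let the attacker play a with probability p; indifference gives 9p − 5(1−p) = −p, so p = 1/3.
Similarly the defender's optimal q on s1 is 1/15, and the value is 9·(1/15) + (-1)·(14/15) = -1/3.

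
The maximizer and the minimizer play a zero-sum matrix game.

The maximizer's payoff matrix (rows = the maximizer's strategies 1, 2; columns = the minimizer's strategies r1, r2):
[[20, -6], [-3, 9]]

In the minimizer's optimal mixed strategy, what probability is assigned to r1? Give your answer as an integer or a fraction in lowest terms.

15/38

Row minima are -6 and -3, so the maximizer's maximin is -3; column maxima are 20 and 9, so the minimizer's minimax is 9. These differ, so the equilibrium is in mixed strategies.
Let the minimizer play r1 with probability q. The maximizer is indifferent when 20q − 6(1−q) = −3q + 9(1−q), giving q = 15/38.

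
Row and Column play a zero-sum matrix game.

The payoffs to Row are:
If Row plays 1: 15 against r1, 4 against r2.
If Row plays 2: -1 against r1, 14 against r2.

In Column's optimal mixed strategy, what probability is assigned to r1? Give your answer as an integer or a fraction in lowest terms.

5/13

Row minima are 4 and -1, so Row's maximin is 4; column maxima are 15 and 14, so Column's minimax is 14. These differ, so the equilibrium is in mixed strategies.
Let Column play r1 with probability q. Row is indifferent when 15q + 4(1−q) = −q + 14(1−q), giving q = 5/13.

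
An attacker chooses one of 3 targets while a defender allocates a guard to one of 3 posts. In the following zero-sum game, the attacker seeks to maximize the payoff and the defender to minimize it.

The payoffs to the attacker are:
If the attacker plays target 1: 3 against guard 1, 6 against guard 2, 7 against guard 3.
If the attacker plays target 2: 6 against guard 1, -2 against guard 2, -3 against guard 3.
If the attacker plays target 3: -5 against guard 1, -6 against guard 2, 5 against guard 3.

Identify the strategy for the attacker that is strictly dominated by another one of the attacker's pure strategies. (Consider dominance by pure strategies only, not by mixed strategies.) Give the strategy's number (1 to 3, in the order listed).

3

Compare target 3 with target 1: 3 > -5, 6 > -6, 7 > 5.
So target 1 strictly dominates target 3 for the attacker; target 3 is strictly dominated.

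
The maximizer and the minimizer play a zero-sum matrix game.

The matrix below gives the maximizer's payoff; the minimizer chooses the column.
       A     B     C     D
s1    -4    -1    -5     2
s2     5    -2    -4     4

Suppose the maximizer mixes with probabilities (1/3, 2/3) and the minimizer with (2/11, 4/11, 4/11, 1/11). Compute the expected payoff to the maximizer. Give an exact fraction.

-50/33

Against (2/11, 4/11, 4/11, 1/11), each row's expected payoff is s1: -30/11; s2: -10/11.
Taking the (1/3, 2/3)-weighted average: (1/3)·(-30/11) + (2/3)·(-10/11) = -50/33.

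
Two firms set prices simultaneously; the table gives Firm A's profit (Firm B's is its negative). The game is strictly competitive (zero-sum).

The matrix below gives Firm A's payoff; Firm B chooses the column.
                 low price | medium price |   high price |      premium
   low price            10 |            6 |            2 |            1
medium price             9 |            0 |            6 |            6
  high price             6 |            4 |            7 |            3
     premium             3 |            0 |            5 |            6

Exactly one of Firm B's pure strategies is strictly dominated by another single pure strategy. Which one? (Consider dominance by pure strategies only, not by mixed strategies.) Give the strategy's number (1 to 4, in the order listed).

Firm B prefers columns that give Firm A less. Compare low price with medium price: 6 < 10, 0 < 9, 4 < 6, 0 < 3.
So medium price strictly dominates low price for Firm B; low price is strictly dominated.

1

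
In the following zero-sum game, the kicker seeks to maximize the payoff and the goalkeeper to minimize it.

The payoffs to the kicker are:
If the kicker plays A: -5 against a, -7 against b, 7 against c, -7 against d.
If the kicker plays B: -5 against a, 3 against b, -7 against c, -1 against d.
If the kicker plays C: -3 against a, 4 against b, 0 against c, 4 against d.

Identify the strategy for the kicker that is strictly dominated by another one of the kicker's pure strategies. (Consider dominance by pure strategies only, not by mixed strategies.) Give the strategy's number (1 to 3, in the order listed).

Compare B with C: -3 > -5, 4 > 3, 0 > -7, 4 > -1.
So C strictly dominates B for the kicker; B is strictly dominated.

2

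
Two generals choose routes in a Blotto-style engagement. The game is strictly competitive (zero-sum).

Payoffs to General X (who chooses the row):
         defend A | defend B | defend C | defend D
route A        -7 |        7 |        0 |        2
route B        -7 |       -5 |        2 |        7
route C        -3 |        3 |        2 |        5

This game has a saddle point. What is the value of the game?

-3

Row minima: -7, -7, -3 → General X's maximin is -3.
Column maxima: -3, 7, 2, 7 → General Y's minimax is -3.
They coincide at (route C, defend A), so the value is -3.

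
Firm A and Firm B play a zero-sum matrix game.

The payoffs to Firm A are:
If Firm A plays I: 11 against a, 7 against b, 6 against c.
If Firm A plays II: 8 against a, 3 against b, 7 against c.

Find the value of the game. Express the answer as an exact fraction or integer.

Column a is strictly dominated by c for Firm B (it gives Firm A more in every row).
The remaining 2×2 game on (I, II) × (b, c) has no saddle point. Let Firm A play I with probability p; indifference gives 7p + 3(1−p) = 6p + 7(1−p), so p = 4/5.
Similarly Firm B's optimal q on b is 1/5, and the value is 7·(1/5) + (6)·(4/5) = 31/5.

31/5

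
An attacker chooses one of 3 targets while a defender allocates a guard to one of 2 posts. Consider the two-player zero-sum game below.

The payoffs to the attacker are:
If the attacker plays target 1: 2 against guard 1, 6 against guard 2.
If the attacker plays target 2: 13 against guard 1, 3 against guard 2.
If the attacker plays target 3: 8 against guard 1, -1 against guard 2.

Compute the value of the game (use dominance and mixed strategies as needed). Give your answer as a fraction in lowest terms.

Row target 3 is strictly dominated by row target 2, so the attacker never plays it.
The remaining 2×2 game on (target 1, target 2) × (guard 1, guard 2) has no saddle point. Let the attacker play target 1 with probability p; indifference gives 2p + 13(1−p) = 6p + 3(1−p), so p = 5/7.
Similarly the defender's optimal q on guard 1 is 3/14, and the value is 2·(3/14) + (6)·(11/14) = 36/7.

36/7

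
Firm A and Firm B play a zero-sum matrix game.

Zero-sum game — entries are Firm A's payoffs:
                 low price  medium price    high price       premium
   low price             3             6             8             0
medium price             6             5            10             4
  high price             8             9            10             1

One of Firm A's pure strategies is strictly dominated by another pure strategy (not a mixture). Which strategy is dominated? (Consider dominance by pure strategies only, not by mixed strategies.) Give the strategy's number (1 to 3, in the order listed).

Compare low price with high price: 8 > 3, 9 > 6, 10 > 8, 1 > 0.
So high price strictly dominates low price for Firm A; low price is strictly dominated.

1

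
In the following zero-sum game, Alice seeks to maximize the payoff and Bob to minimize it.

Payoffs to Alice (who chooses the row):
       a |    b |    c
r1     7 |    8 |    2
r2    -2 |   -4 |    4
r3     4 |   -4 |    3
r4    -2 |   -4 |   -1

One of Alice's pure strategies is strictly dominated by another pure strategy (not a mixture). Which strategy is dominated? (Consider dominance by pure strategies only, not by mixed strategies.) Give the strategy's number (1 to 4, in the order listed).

4

Compare r4 with r1: 7 > -2, 8 > -4, 2 > -1.
So r1 strictly dominates r4 for Alice; r4 is strictly dominated.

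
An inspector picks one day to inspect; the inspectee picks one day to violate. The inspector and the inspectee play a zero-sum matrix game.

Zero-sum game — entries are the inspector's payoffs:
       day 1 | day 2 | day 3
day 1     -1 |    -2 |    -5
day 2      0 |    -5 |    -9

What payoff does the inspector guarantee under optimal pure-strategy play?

Row minima: -5, -9 → the inspector's maximin is -5.
Column maxima: 0, -2, -5 → the inspectee's minimax is -5.
They coincide at (day 1, day 3), so the value is -5.

-5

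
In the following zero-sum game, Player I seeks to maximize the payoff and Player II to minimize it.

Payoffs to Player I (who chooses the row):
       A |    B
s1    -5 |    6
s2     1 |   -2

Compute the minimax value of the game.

Row minima are -5 and -2, so Player I's maximin is -2; column maxima are 1 and 6, so Player II's minimax is 1. These differ, so the equilibrium is in mixed strategies.
Let Player I play s1 with probability p. Player II is indifferent when −5p + (1−p) = 6p − 2(1−p), giving p = 3/14.
Let Player II play A with probability q. Player I is indifferent when −5q + 6(1−q) = q − 2(1−q), giving q = 4/7.
The value is -5·(4/7) + (6)·(3/7) = -2/7.

-2/7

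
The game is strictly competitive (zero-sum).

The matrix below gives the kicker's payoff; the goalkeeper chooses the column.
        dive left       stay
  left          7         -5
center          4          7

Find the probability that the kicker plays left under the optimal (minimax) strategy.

1/5

Row minima are -5 and 4, so the kicker's maximin is 4; column maxima are 7 and 7, so the goalkeeper's minimax is 7. These differ, so the equilibrium is in mixed strategies.
Let the kicker play left with probability p. The goalkeeper is indifferent when 7p + 4(1−p) = −5p + 7(1−p), giving p = 1/5.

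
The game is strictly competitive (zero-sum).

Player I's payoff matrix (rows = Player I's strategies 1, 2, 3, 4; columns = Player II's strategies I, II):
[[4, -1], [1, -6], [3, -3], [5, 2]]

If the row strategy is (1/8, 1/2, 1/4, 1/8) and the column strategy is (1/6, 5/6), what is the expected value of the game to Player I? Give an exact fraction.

-21/8

Against (1/6, 5/6), each row's expected payoff is 1: -1/6; 2: -29/6; 3: -2; 4: 5/2.
Taking the (1/8, 1/2, 1/4, 1/8)-weighted average: (1/8)·(-1/6) + (1/2)·(-29/6) + (1/4)·(-2) + (1/8)·(5/2) = -21/8.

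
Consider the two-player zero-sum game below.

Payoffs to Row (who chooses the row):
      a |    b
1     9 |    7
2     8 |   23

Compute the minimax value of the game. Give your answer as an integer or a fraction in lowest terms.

151/17

Row minima are 7 and 8, so Row's maximin is 8; column maxima are 9 and 23, so Column's minimax is 9. These differ, so the equilibrium is in mixed strategies.
Let Row play 1 with probability p. Column is indifferent when 9p + 8(1−p) = 7p + 23(1−p), giving p = 15/17.
Let Column play a with probability q. Row is indifferent when 9q + 7(1−q) = 8q + 23(1−q), giving q = 16/17.
The value is 9·(16/17) + (7)·(1/17) = 151/17.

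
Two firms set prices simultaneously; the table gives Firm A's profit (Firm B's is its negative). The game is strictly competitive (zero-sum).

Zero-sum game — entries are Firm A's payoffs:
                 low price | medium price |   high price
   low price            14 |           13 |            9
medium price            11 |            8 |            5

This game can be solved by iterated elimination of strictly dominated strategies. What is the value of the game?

Row medium price is strictly dominated by row low price (14>11, 13>8, 9>5); eliminate medium price.
Column low price is strictly dominated by medium price for Firm B (13<14); eliminate low price.
Column medium price is strictly dominated by high price for Firm B (9<13); eliminate medium price.
Only (low price, high price) remains, with payoff 9.

9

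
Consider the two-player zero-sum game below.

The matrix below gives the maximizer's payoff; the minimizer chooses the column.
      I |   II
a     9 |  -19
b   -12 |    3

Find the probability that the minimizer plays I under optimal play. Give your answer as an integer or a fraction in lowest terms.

Row minima are -19 and -12, so the maximizer's maximin is -12; column maxima are 9 and 3, so the minimizer's minimax is 3. These differ, so the equilibrium is in mixed strategies.
Let the minimizer play I with probability q. The maximizer is indifferent when 9q − 19(1−q) = −12q + 3(1−q), giving q = 22/43.

22/43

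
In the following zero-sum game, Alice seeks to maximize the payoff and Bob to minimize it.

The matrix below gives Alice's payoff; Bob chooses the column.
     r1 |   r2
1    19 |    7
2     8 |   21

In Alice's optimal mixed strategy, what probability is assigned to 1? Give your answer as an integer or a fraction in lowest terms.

13/25

Row minima are 7 and 8, so Alice's maximin is 8; column maxima are 19 and 21, so Bob's minimax is 19. These differ, so the equilibrium is in mixed strategies.
Let Alice play 1 with probability p. Bob is indifferent when 19p + 8(1−p) = 7p + 21(1−p), giving p = 13/25.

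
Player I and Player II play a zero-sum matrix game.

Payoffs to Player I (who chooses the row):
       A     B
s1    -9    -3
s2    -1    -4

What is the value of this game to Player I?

Row minima are -9 and -4, so Player I's maximin is -4; column maxima are -1 and -3, so Player II's minimax is -3. These differ, so the equilibrium is in mixed strategies.
Let Player I play s1 with probability p. Player II is indifferent when −9p − (1−p) = −3p − 4(1−p), giving p = 1/3.
Let Player II play A with probability q. Player I is indifferent when −9q − 3(1−q) = −q − 4(1−q), giving q = 1/9.
The value is -9·(1/9) + (-3)·(8/9) = -11/3.

-11/3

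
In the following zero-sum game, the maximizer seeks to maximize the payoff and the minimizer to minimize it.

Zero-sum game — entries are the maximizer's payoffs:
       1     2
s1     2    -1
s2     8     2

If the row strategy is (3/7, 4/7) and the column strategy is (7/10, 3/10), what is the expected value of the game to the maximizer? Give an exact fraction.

Against (7/10, 3/10), each row's expected payoff is s1: 11/10; s2: 31/5.
Taking the (3/7, 4/7)-weighted average: (3/7)·(11/10) + (4/7)·(31/5) = 281/70.

281/70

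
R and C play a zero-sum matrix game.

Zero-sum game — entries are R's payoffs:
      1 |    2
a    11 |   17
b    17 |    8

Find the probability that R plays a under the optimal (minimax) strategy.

3/5

Row minima are 11 and 8, so R's maximin is 11; column maxima are 17 and 17, so C's minimax is 17. These differ, so the equilibrium is in mixed strategies.
Let R play a with probability p. C is indifferent when 11p + 17(1−p) = 17p + 8(1−p), giving p = 3/5.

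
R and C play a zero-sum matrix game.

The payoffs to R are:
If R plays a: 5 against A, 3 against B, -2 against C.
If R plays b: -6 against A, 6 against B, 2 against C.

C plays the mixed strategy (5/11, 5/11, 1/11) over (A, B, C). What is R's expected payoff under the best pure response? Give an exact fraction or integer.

38/11

a: (5)·(5/11) + (3)·(5/11) + (-2)·(1/11) = 38/11.
b: (-6)·(5/11) + (6)·(5/11) + (2)·(1/11) = 2/11.
The best pure response is a with expected payoff 38/11.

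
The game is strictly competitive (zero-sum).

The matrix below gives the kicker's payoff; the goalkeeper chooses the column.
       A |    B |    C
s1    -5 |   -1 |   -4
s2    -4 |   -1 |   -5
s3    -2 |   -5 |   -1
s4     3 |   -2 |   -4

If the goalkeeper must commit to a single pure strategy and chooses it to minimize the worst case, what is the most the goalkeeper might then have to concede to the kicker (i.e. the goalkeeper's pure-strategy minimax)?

-1

The worst case (largest entry) in each column is A: 3, B: -1, C: -1.
The best (smallest) of these is -1.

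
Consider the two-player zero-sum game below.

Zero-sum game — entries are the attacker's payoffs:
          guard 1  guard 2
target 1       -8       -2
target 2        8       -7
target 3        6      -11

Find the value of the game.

Row target 3 is strictly dominated by row target 2, so the attacker never plays it.
The remaining 2×2 game on (target 1, target 2) × (guard 1, guard 2) has no saddle point. Let the attacker play target 1 with probability p; indifference gives −8p + 8(1−p) = −2p − 7(1−p), so p = 5/7.
Similarly the defender's optimal q on guard 1 is 5/21, and the value is -8·(5/21) + (-2)·(16/21) = -24/7.

-24/7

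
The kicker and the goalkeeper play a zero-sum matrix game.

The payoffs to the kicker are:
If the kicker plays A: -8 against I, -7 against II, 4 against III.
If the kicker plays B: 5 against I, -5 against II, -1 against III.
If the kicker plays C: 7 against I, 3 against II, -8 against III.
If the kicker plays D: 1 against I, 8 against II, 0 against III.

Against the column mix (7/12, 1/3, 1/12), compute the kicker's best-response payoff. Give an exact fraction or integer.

A: (-8)·(7/12) + (-7)·(1/3) + (4)·(1/12) = -20/3.
B: (5)·(7/12) + (-5)·(1/3) + (-1)·(1/12) = 7/6.
C: (7)·(7/12) + (3)·(1/3) + (-8)·(1/12) = 53/12.
D: (1)·(7/12) + (8)·(1/3) + (0)·(1/12) = 13/4.
The best pure response is C with expected payoff 53/12.

53/12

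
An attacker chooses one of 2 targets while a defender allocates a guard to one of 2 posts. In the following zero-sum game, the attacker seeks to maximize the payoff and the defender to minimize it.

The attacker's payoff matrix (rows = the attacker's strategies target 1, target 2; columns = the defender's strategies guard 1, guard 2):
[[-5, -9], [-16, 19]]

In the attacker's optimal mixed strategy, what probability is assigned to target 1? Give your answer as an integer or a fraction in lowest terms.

Row minima are -9 and -16, so the attacker's maximin is -9; column maxima are -5 and 19, so the defender's minimax is -5. These differ, so the equilibrium is in mixed strategies.
Let the attacker play target 1 with probability p. The defender is indifferent when −5p − 16(1−p) = −9p + 19(1−p), giving p = 35/39.

35/39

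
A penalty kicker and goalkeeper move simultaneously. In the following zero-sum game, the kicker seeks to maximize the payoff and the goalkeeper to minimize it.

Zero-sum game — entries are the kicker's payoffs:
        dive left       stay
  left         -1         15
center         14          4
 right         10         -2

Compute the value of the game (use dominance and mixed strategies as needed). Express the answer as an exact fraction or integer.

107/13

Row right is strictly dominated by row center, so the kicker never plays it.
The remaining 2×2 game on (left, center) × (dive left, stay) has no saddle point. Let the kicker play left with probability p; indifference gives −p + 14(1−p) = 15p + 4(1−p), so p = 5/13.
Similarly the goalkeeper's optimal q on dive left is 11/26, and the value is -1·(11/26) + (15)·(15/26) = 107/13.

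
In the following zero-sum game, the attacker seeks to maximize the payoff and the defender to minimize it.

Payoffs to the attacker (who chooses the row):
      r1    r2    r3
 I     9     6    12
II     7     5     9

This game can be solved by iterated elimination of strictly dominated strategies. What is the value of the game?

Column r1 is strictly dominated by r2 for the defender (6<9, 5<7); eliminate r1.
Row II is strictly dominated by row I (6>5, 12>9); eliminate II.
Column r3 is strictly dominated by r2 for the defender (6<12); eliminate r3.
Only (I, r2) remains, with payoff 6.

6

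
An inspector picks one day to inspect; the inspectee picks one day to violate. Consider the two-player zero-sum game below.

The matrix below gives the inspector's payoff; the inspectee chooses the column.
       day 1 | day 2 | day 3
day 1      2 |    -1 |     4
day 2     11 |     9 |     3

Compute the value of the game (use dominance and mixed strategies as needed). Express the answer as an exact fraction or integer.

39/11

Column day 1 is strictly dominated by day 2 for the inspectee (it gives the inspector more in every row).
The remaining 2×2 game on (day 1, day 2) × (day 2, day 3) has no saddle point. Let the inspector play day 1 with probability p; indifference gives −p + 9(1−p) = 4p + 3(1−p), so p = 6/11.
Similarly the inspectee's optimal q on day 2 is 1/11, and the value is -1·(1/11) + (4)·(10/11) = 39/11.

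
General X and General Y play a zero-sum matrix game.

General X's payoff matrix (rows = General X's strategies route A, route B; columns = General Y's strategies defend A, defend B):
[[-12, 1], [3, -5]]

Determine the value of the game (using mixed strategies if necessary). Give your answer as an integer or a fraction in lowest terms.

-19/7

Row minima are -12 and -5, so General X's maximin is -5; column maxima are 3 and 1, so General Y's minimax is 1. These differ, so the equilibrium is in mixed strategies.
Let General X play route A with probability p. General Y is indifferent when −12p + 3(1−p) = p − 5(1−p), giving p = 8/21.
Let General Y play defend A with probability q. General X is indifferent when −12q + (1−q) = 3q − 5(1−q), giving q = 2/7.
The value is -12·(2/7) + (1)·(5/7) = -19/7.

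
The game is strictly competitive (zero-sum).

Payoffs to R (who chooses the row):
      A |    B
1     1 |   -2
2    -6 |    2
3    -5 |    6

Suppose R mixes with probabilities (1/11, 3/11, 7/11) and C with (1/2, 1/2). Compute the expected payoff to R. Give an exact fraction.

-3/11

Against (1/2, 1/2), each row's expected payoff is 1: -1/2; 2: -2; 3: 1/2.
Taking the (1/11, 3/11, 7/11)-weighted average: (1/11)·(-1/2) + (3/11)·(-2) + (7/11)·(1/2) = -3/11.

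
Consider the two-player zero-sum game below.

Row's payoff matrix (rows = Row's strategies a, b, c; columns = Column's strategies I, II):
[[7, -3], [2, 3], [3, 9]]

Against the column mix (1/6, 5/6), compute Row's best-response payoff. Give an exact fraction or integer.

a: (7)·(1/6) + (-3)·(5/6) = -4/3.
b: (2)·(1/6) + (3)·(5/6) = 17/6.
c: (3)·(1/6) + (9)·(5/6) = 8.
The best pure response is c with expected payoff 8.

8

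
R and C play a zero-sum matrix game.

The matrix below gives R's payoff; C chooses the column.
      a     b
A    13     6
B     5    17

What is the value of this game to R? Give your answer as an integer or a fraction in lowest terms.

Row minima are 6 and 5, so R's maximin is 6; column maxima are 13 and 17, so C's minimax is 13. These differ, so the equilibrium is in mixed strategies.
Let R play A with probability p. C is indifferent when 13p + 5(1−p) = 6p + 17(1−p), giving p = 12/19.
Let C play a with probability q. R is indifferent when 13q + 6(1−q) = 5q + 17(1−q), giving q = 11/19.
The value is 13·(11/19) + (6)·(8/19) = 191/19.

191/19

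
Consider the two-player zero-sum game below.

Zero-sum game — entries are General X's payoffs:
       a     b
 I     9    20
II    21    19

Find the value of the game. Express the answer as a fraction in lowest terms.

Row minima are 9 and 19, so General X's maximin is 19; column maxima are 21 and 20, so General Y's minimax is 20. These differ, so the equilibrium is in mixed strategies.
Let General X play I with probability p. General Y is indifferent when 9p + 21(1−p) = 20p + 19(1−p), giving p = 2/13.
Let General Y play a with probability q. General X is indifferent when 9q + 20(1−q) = 21q + 19(1−q), giving q = 1/13.
The value is 9·(1/13) + (20)·(12/13) = 249/13.

249/13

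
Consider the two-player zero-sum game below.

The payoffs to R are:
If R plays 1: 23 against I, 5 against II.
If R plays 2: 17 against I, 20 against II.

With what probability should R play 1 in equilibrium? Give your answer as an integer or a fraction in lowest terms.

Row minima are 5 and 17, so R's maximin is 17; column maxima are 23 and 20, so C's minimax is 20. These differ, so the equilibrium is in mixed strategies.
Let R play 1 with probability p. C is indifferent when 23p + 17(1−p) = 5p + 20(1−p), giving p = 1/7.

1/7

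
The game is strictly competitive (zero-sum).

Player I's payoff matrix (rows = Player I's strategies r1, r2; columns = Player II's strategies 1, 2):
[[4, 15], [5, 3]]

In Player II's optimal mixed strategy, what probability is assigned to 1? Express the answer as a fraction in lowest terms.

Row minima are 4 and 3, so Player I's maximin is 4; column maxima are 5 and 15, so Player II's minimax is 5. These differ, so the equilibrium is in mixed strategies.
Let Player II play 1 with probability q. Player I is indifferent when 4q + 15(1−q) = 5q + 3(1−q), giving q = 12/13.

12/13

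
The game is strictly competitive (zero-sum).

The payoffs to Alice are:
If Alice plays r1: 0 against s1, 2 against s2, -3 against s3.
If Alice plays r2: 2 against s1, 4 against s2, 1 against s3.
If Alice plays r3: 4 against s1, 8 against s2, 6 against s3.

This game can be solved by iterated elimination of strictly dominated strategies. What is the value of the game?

Column s2 is strictly dominated by s1 for Bob (0<2, 2<4, 4<8); eliminate s2.
Row r2 is strictly dominated by row r3 (4>2, 6>1); eliminate r2.
Row r1 is strictly dominated by row r3 (4>0, 6>-3); eliminate r1.
Column s3 is strictly dominated by s1 for Bob (4<6); eliminate s3.
Only (r3, s1) remains, with payoff 4.

4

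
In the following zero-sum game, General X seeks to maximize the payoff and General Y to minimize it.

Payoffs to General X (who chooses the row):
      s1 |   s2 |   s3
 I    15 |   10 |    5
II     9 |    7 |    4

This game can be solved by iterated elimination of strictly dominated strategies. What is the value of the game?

5

Column s2 is strictly dominated by s3 for General Y (5<10, 4<7); eliminate s2.
Column s1 is strictly dominated by s3 for General Y (5<15, 4<9); eliminate s1.
Row II is strictly dominated by row I (5>4); eliminate II.
Only (I, s3) remains, with payoff 5.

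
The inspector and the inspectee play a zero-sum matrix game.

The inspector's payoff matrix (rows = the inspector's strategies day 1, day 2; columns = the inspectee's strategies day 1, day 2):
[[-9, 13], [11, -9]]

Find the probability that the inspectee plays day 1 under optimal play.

11/21

Row minima are -9 and -9, so the inspector's maximin is -9; column maxima are 11 and 13, so the inspectee's minimax is 11. These differ, so the equilibrium is in mixed strategies.
Let the inspectee play day 1 with probability q. The inspector is indifferent when −9q + 13(1−q) = 11q − 9(1−q), giving q = 11/21.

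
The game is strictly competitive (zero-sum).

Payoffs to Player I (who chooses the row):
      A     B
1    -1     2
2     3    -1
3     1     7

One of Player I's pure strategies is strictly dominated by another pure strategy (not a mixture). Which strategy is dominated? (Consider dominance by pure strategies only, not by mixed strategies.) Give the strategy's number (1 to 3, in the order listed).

1

Compare 1 with 3: 1 > -1, 7 > 2.
So 3 strictly dominates 1 for Player I; 1 is strictly dominated.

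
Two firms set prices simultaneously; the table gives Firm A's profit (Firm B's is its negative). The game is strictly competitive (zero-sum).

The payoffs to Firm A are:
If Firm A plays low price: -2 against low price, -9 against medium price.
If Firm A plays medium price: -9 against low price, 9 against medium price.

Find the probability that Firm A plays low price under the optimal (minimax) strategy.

Row minima are -9 and -9, so Firm A's maximin is -9; column maxima are -2 and 9, so Firm B's minimax is -2. These differ, so the equilibrium is in mixed strategies.
Let Firm A play low price with probability p. Firm B is indifferent when −2p − 9(1−p) = −9p + 9(1−p), giving p = 18/25.

18/25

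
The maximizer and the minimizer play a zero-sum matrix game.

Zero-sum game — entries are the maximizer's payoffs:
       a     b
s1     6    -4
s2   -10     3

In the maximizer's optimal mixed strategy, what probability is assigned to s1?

13/23

Row minima are -4 and -10, so the maximizer's maximin is -4; column maxima are 6 and 3, so the minimizer's minimax is 3. These differ, so the equilibrium is in mixed strategies.
Let the maximizer play s1 with probability p. The minimizer is indifferent when 6p − 10(1−p) = −4p + 3(1−p), giving p = 13/23.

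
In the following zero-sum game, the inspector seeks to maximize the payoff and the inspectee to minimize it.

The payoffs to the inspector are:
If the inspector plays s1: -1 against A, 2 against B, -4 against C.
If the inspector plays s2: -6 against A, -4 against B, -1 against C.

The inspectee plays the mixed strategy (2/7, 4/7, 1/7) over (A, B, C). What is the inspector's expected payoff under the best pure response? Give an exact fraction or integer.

2/7

s1: (-1)·(2/7) + (2)·(4/7) + (-4)·(1/7) = 2/7.
s2: (-6)·(2/7) + (-4)·(4/7) + (-1)·(1/7) = -29/7.
The best pure response is s1 with expected payoff 2/7.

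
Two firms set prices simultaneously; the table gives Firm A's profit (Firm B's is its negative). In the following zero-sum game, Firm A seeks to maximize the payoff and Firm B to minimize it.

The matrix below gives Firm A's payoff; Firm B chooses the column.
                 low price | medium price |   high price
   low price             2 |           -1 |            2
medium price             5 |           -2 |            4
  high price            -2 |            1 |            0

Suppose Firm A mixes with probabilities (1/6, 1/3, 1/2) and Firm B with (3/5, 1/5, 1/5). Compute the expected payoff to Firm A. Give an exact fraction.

13/15

Against (3/5, 1/5, 1/5), each row's expected payoff is low price: 7/5; medium price: 17/5; high price: -1.
Taking the (1/6, 1/3, 1/2)-weighted average: (1/6)·(7/5) + (1/3)·(17/5) + (1/2)·(-1) = 13/15.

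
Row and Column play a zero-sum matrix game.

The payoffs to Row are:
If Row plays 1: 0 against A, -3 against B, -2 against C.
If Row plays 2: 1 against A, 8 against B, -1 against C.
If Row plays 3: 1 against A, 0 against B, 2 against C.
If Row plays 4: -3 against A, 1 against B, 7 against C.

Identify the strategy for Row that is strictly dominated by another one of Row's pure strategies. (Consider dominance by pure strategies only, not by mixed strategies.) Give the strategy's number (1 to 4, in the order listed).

1

Compare 1 with 2: 1 > 0, 8 > -3, -1 > -2.
So 2 strictly dominates 1 for Row; 1 is strictly dominated.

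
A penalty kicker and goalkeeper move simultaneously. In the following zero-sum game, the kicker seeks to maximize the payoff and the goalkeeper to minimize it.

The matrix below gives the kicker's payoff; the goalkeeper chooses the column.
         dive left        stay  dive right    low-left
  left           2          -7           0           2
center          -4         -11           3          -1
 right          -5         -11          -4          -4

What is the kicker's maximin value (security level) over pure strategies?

The worst-case payoff for each row is left: -7, center: -11, right: -11.
The best of these is -7.

-7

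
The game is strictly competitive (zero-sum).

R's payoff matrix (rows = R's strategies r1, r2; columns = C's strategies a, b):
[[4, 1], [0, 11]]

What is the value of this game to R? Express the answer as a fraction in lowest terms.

22/7

Row minima are 1 and 0, so R's maximin is 1; column maxima are 4 and 11, so C's minimax is 4. These differ, so the equilibrium is in mixed strategies.
Let R play r1 with probability p. C is indifferent when 4p = p + 11(1−p), giving p = 11/14.
Let C play a with probability q. R is indifferent when 4q + (1−q) = 11(1−q), giving q = 5/7.
The value is 4·(5/7) + (1)·(2/7) = 22/7.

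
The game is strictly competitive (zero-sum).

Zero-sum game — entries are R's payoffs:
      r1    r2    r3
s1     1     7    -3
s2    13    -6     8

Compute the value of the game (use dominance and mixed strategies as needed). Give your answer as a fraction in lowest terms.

19/12

Column r1 is strictly dominated by r3 for C (it gives R more in every row).
The remaining 2×2 game on (s1, s2) × (r2, r3) has no saddle point. Let R play s1 with probability p; indifference gives 7p − 6(1−p) = −3p + 8(1−p), so p = 7/12.
Similarly C's optimal q on r2 is 11/24, and the value is 7·(11/24) + (-3)·(13/24) = 19/12.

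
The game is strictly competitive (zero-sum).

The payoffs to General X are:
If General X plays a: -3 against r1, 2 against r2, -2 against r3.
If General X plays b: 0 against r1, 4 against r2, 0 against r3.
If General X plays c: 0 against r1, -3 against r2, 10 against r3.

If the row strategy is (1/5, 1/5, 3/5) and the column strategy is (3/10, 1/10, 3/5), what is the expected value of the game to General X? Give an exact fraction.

Against (3/10, 1/10, 3/5), each row's expected payoff is a: -19/10; b: 2/5; c: 57/10.
Taking the (1/5, 1/5, 3/5)-weighted average: (1/5)·(-19/10) + (1/5)·(2/5) + (3/5)·(57/10) = 78/25.

78/25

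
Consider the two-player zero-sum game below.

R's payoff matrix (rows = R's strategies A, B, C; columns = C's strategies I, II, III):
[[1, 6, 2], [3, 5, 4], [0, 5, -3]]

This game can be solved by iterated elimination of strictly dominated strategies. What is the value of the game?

Column II is strictly dominated by I for C (1<6, 3<5, 0<5); eliminate II.
Row A is strictly dominated by row B (3>1, 4>2); eliminate A.
Row C is strictly dominated by row B (3>0, 4>-3); eliminate C.
Column III is strictly dominated by I for C (3<4); eliminate III.
Only (B, I) remains, with payoff 3.

3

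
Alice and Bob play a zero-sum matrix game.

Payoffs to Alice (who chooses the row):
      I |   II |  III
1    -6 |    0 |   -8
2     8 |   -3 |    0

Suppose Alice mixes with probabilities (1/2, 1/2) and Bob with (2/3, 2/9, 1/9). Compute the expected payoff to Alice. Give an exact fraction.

-1/9

Against (2/3, 2/9, 1/9), each row's expected payoff is 1: -44/9; 2: 14/3.
Taking the (1/2, 1/2)-weighted average: (1/2)·(-44/9) + (1/2)·(14/3) = -1/9.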